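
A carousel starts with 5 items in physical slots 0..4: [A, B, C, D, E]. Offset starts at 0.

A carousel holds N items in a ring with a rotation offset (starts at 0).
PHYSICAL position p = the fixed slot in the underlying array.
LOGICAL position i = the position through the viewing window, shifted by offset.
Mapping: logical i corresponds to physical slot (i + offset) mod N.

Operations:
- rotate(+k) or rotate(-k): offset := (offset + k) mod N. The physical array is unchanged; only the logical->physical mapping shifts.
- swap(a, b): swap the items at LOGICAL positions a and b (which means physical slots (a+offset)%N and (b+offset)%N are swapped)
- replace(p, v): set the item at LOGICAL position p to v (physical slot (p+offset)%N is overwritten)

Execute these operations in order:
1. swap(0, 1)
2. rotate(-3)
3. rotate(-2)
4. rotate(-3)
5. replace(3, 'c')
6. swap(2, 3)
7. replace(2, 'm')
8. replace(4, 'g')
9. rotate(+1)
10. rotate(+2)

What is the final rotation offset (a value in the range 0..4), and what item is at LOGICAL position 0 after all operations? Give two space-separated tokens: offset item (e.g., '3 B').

After op 1 (swap(0, 1)): offset=0, physical=[B,A,C,D,E], logical=[B,A,C,D,E]
After op 2 (rotate(-3)): offset=2, physical=[B,A,C,D,E], logical=[C,D,E,B,A]
After op 3 (rotate(-2)): offset=0, physical=[B,A,C,D,E], logical=[B,A,C,D,E]
After op 4 (rotate(-3)): offset=2, physical=[B,A,C,D,E], logical=[C,D,E,B,A]
After op 5 (replace(3, 'c')): offset=2, physical=[c,A,C,D,E], logical=[C,D,E,c,A]
After op 6 (swap(2, 3)): offset=2, physical=[E,A,C,D,c], logical=[C,D,c,E,A]
After op 7 (replace(2, 'm')): offset=2, physical=[E,A,C,D,m], logical=[C,D,m,E,A]
After op 8 (replace(4, 'g')): offset=2, physical=[E,g,C,D,m], logical=[C,D,m,E,g]
After op 9 (rotate(+1)): offset=3, physical=[E,g,C,D,m], logical=[D,m,E,g,C]
After op 10 (rotate(+2)): offset=0, physical=[E,g,C,D,m], logical=[E,g,C,D,m]

Answer: 0 E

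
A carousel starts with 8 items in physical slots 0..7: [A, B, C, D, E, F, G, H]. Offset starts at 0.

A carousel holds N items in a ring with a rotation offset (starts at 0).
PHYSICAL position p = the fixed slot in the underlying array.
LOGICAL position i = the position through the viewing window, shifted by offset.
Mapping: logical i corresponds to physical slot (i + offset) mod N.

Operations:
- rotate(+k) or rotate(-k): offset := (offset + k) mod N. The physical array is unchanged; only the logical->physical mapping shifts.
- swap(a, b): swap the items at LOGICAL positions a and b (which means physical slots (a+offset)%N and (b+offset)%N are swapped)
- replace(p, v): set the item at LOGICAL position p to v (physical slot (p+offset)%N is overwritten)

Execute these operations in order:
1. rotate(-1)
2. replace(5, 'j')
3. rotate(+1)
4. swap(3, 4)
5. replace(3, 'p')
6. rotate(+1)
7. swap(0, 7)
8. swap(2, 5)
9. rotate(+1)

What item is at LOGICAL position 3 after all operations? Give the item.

After op 1 (rotate(-1)): offset=7, physical=[A,B,C,D,E,F,G,H], logical=[H,A,B,C,D,E,F,G]
After op 2 (replace(5, 'j')): offset=7, physical=[A,B,C,D,j,F,G,H], logical=[H,A,B,C,D,j,F,G]
After op 3 (rotate(+1)): offset=0, physical=[A,B,C,D,j,F,G,H], logical=[A,B,C,D,j,F,G,H]
After op 4 (swap(3, 4)): offset=0, physical=[A,B,C,j,D,F,G,H], logical=[A,B,C,j,D,F,G,H]
After op 5 (replace(3, 'p')): offset=0, physical=[A,B,C,p,D,F,G,H], logical=[A,B,C,p,D,F,G,H]
After op 6 (rotate(+1)): offset=1, physical=[A,B,C,p,D,F,G,H], logical=[B,C,p,D,F,G,H,A]
After op 7 (swap(0, 7)): offset=1, physical=[B,A,C,p,D,F,G,H], logical=[A,C,p,D,F,G,H,B]
After op 8 (swap(2, 5)): offset=1, physical=[B,A,C,G,D,F,p,H], logical=[A,C,G,D,F,p,H,B]
After op 9 (rotate(+1)): offset=2, physical=[B,A,C,G,D,F,p,H], logical=[C,G,D,F,p,H,B,A]

Answer: F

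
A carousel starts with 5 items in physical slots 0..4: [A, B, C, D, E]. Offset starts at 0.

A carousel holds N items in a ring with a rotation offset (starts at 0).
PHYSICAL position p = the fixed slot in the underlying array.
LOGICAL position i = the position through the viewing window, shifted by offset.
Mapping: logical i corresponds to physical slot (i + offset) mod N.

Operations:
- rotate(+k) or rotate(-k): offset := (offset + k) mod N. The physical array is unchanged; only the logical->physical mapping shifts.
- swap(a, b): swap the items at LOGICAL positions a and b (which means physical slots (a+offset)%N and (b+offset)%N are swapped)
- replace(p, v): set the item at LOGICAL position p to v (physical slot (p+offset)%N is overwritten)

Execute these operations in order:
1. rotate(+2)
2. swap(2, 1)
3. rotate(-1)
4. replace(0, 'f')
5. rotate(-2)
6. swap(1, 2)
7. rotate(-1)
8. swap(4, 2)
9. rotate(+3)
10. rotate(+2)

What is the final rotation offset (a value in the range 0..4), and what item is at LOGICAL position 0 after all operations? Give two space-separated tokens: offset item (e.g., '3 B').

After op 1 (rotate(+2)): offset=2, physical=[A,B,C,D,E], logical=[C,D,E,A,B]
After op 2 (swap(2, 1)): offset=2, physical=[A,B,C,E,D], logical=[C,E,D,A,B]
After op 3 (rotate(-1)): offset=1, physical=[A,B,C,E,D], logical=[B,C,E,D,A]
After op 4 (replace(0, 'f')): offset=1, physical=[A,f,C,E,D], logical=[f,C,E,D,A]
After op 5 (rotate(-2)): offset=4, physical=[A,f,C,E,D], logical=[D,A,f,C,E]
After op 6 (swap(1, 2)): offset=4, physical=[f,A,C,E,D], logical=[D,f,A,C,E]
After op 7 (rotate(-1)): offset=3, physical=[f,A,C,E,D], logical=[E,D,f,A,C]
After op 8 (swap(4, 2)): offset=3, physical=[C,A,f,E,D], logical=[E,D,C,A,f]
After op 9 (rotate(+3)): offset=1, physical=[C,A,f,E,D], logical=[A,f,E,D,C]
After op 10 (rotate(+2)): offset=3, physical=[C,A,f,E,D], logical=[E,D,C,A,f]

Answer: 3 E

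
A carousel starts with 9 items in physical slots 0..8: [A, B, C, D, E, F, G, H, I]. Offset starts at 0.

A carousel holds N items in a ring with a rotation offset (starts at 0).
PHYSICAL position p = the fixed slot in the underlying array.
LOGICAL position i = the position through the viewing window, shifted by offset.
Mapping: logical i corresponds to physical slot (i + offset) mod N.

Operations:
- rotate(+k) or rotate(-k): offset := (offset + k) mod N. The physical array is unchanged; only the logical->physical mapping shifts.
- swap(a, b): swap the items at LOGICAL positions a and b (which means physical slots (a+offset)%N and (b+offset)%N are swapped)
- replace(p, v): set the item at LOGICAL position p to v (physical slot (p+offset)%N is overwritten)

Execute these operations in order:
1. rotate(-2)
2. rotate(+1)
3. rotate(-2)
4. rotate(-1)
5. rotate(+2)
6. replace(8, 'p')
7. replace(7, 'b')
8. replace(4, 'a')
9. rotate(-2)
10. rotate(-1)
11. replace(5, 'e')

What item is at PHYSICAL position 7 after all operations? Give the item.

After op 1 (rotate(-2)): offset=7, physical=[A,B,C,D,E,F,G,H,I], logical=[H,I,A,B,C,D,E,F,G]
After op 2 (rotate(+1)): offset=8, physical=[A,B,C,D,E,F,G,H,I], logical=[I,A,B,C,D,E,F,G,H]
After op 3 (rotate(-2)): offset=6, physical=[A,B,C,D,E,F,G,H,I], logical=[G,H,I,A,B,C,D,E,F]
After op 4 (rotate(-1)): offset=5, physical=[A,B,C,D,E,F,G,H,I], logical=[F,G,H,I,A,B,C,D,E]
After op 5 (rotate(+2)): offset=7, physical=[A,B,C,D,E,F,G,H,I], logical=[H,I,A,B,C,D,E,F,G]
After op 6 (replace(8, 'p')): offset=7, physical=[A,B,C,D,E,F,p,H,I], logical=[H,I,A,B,C,D,E,F,p]
After op 7 (replace(7, 'b')): offset=7, physical=[A,B,C,D,E,b,p,H,I], logical=[H,I,A,B,C,D,E,b,p]
After op 8 (replace(4, 'a')): offset=7, physical=[A,B,a,D,E,b,p,H,I], logical=[H,I,A,B,a,D,E,b,p]
After op 9 (rotate(-2)): offset=5, physical=[A,B,a,D,E,b,p,H,I], logical=[b,p,H,I,A,B,a,D,E]
After op 10 (rotate(-1)): offset=4, physical=[A,B,a,D,E,b,p,H,I], logical=[E,b,p,H,I,A,B,a,D]
After op 11 (replace(5, 'e')): offset=4, physical=[e,B,a,D,E,b,p,H,I], logical=[E,b,p,H,I,e,B,a,D]

Answer: H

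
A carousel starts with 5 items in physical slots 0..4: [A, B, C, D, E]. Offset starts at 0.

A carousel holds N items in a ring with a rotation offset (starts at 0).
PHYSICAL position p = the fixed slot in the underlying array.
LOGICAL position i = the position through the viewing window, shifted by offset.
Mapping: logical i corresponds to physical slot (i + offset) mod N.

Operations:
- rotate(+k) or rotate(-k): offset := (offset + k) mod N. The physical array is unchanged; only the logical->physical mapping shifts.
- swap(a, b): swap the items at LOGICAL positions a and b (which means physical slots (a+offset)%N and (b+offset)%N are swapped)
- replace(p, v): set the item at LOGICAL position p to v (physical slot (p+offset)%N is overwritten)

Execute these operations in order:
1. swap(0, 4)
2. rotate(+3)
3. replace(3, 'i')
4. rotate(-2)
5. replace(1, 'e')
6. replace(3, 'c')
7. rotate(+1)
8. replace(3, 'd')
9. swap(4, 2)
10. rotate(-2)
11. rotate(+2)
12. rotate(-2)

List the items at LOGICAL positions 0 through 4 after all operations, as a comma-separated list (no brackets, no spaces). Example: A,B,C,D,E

After op 1 (swap(0, 4)): offset=0, physical=[E,B,C,D,A], logical=[E,B,C,D,A]
After op 2 (rotate(+3)): offset=3, physical=[E,B,C,D,A], logical=[D,A,E,B,C]
After op 3 (replace(3, 'i')): offset=3, physical=[E,i,C,D,A], logical=[D,A,E,i,C]
After op 4 (rotate(-2)): offset=1, physical=[E,i,C,D,A], logical=[i,C,D,A,E]
After op 5 (replace(1, 'e')): offset=1, physical=[E,i,e,D,A], logical=[i,e,D,A,E]
After op 6 (replace(3, 'c')): offset=1, physical=[E,i,e,D,c], logical=[i,e,D,c,E]
After op 7 (rotate(+1)): offset=2, physical=[E,i,e,D,c], logical=[e,D,c,E,i]
After op 8 (replace(3, 'd')): offset=2, physical=[d,i,e,D,c], logical=[e,D,c,d,i]
After op 9 (swap(4, 2)): offset=2, physical=[d,c,e,D,i], logical=[e,D,i,d,c]
After op 10 (rotate(-2)): offset=0, physical=[d,c,e,D,i], logical=[d,c,e,D,i]
After op 11 (rotate(+2)): offset=2, physical=[d,c,e,D,i], logical=[e,D,i,d,c]
After op 12 (rotate(-2)): offset=0, physical=[d,c,e,D,i], logical=[d,c,e,D,i]

Answer: d,c,e,D,i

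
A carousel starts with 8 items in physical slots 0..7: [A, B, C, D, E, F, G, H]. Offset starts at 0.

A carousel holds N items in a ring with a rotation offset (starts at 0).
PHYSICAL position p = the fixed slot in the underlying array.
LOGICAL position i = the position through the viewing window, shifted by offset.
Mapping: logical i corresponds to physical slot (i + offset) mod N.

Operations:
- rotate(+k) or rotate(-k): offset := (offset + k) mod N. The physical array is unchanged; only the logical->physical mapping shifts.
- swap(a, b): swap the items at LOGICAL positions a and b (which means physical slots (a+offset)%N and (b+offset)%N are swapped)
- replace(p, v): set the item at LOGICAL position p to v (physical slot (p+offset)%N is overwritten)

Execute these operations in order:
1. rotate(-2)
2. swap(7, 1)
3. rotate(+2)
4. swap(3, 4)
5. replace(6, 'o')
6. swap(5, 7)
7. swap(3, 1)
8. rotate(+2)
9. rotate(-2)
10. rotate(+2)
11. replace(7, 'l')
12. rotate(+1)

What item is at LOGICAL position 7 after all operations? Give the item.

After op 1 (rotate(-2)): offset=6, physical=[A,B,C,D,E,F,G,H], logical=[G,H,A,B,C,D,E,F]
After op 2 (swap(7, 1)): offset=6, physical=[A,B,C,D,E,H,G,F], logical=[G,F,A,B,C,D,E,H]
After op 3 (rotate(+2)): offset=0, physical=[A,B,C,D,E,H,G,F], logical=[A,B,C,D,E,H,G,F]
After op 4 (swap(3, 4)): offset=0, physical=[A,B,C,E,D,H,G,F], logical=[A,B,C,E,D,H,G,F]
After op 5 (replace(6, 'o')): offset=0, physical=[A,B,C,E,D,H,o,F], logical=[A,B,C,E,D,H,o,F]
After op 6 (swap(5, 7)): offset=0, physical=[A,B,C,E,D,F,o,H], logical=[A,B,C,E,D,F,o,H]
After op 7 (swap(3, 1)): offset=0, physical=[A,E,C,B,D,F,o,H], logical=[A,E,C,B,D,F,o,H]
After op 8 (rotate(+2)): offset=2, physical=[A,E,C,B,D,F,o,H], logical=[C,B,D,F,o,H,A,E]
After op 9 (rotate(-2)): offset=0, physical=[A,E,C,B,D,F,o,H], logical=[A,E,C,B,D,F,o,H]
After op 10 (rotate(+2)): offset=2, physical=[A,E,C,B,D,F,o,H], logical=[C,B,D,F,o,H,A,E]
After op 11 (replace(7, 'l')): offset=2, physical=[A,l,C,B,D,F,o,H], logical=[C,B,D,F,o,H,A,l]
After op 12 (rotate(+1)): offset=3, physical=[A,l,C,B,D,F,o,H], logical=[B,D,F,o,H,A,l,C]

Answer: C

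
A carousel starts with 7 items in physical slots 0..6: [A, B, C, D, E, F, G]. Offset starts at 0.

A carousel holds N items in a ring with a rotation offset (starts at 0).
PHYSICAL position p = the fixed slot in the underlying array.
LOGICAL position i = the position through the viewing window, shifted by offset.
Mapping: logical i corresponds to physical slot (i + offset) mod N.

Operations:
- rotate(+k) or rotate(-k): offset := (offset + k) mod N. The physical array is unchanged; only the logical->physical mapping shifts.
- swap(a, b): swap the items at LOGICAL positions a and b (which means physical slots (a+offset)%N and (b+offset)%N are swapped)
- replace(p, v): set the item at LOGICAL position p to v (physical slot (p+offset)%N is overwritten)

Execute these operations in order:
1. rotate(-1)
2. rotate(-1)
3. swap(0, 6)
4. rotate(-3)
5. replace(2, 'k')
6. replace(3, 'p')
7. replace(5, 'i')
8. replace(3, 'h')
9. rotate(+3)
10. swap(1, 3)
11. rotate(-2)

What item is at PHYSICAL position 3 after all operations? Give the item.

Answer: D

Derivation:
After op 1 (rotate(-1)): offset=6, physical=[A,B,C,D,E,F,G], logical=[G,A,B,C,D,E,F]
After op 2 (rotate(-1)): offset=5, physical=[A,B,C,D,E,F,G], logical=[F,G,A,B,C,D,E]
After op 3 (swap(0, 6)): offset=5, physical=[A,B,C,D,F,E,G], logical=[E,G,A,B,C,D,F]
After op 4 (rotate(-3)): offset=2, physical=[A,B,C,D,F,E,G], logical=[C,D,F,E,G,A,B]
After op 5 (replace(2, 'k')): offset=2, physical=[A,B,C,D,k,E,G], logical=[C,D,k,E,G,A,B]
After op 6 (replace(3, 'p')): offset=2, physical=[A,B,C,D,k,p,G], logical=[C,D,k,p,G,A,B]
After op 7 (replace(5, 'i')): offset=2, physical=[i,B,C,D,k,p,G], logical=[C,D,k,p,G,i,B]
After op 8 (replace(3, 'h')): offset=2, physical=[i,B,C,D,k,h,G], logical=[C,D,k,h,G,i,B]
After op 9 (rotate(+3)): offset=5, physical=[i,B,C,D,k,h,G], logical=[h,G,i,B,C,D,k]
After op 10 (swap(1, 3)): offset=5, physical=[i,G,C,D,k,h,B], logical=[h,B,i,G,C,D,k]
After op 11 (rotate(-2)): offset=3, physical=[i,G,C,D,k,h,B], logical=[D,k,h,B,i,G,C]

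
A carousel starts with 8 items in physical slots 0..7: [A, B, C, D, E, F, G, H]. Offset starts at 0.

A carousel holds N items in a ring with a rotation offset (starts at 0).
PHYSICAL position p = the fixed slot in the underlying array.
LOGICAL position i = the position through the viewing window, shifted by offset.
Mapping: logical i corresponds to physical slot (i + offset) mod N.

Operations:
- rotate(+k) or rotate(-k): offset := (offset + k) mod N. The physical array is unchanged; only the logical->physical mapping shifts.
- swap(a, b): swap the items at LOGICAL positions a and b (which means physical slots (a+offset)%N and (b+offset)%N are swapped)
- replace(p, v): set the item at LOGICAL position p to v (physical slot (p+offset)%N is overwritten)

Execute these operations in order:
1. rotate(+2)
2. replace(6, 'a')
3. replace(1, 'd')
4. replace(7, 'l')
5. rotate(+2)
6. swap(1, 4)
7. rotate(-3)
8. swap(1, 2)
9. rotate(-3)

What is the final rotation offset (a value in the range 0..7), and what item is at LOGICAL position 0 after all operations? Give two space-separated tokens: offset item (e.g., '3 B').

After op 1 (rotate(+2)): offset=2, physical=[A,B,C,D,E,F,G,H], logical=[C,D,E,F,G,H,A,B]
After op 2 (replace(6, 'a')): offset=2, physical=[a,B,C,D,E,F,G,H], logical=[C,D,E,F,G,H,a,B]
After op 3 (replace(1, 'd')): offset=2, physical=[a,B,C,d,E,F,G,H], logical=[C,d,E,F,G,H,a,B]
After op 4 (replace(7, 'l')): offset=2, physical=[a,l,C,d,E,F,G,H], logical=[C,d,E,F,G,H,a,l]
After op 5 (rotate(+2)): offset=4, physical=[a,l,C,d,E,F,G,H], logical=[E,F,G,H,a,l,C,d]
After op 6 (swap(1, 4)): offset=4, physical=[F,l,C,d,E,a,G,H], logical=[E,a,G,H,F,l,C,d]
After op 7 (rotate(-3)): offset=1, physical=[F,l,C,d,E,a,G,H], logical=[l,C,d,E,a,G,H,F]
After op 8 (swap(1, 2)): offset=1, physical=[F,l,d,C,E,a,G,H], logical=[l,d,C,E,a,G,H,F]
After op 9 (rotate(-3)): offset=6, physical=[F,l,d,C,E,a,G,H], logical=[G,H,F,l,d,C,E,a]

Answer: 6 G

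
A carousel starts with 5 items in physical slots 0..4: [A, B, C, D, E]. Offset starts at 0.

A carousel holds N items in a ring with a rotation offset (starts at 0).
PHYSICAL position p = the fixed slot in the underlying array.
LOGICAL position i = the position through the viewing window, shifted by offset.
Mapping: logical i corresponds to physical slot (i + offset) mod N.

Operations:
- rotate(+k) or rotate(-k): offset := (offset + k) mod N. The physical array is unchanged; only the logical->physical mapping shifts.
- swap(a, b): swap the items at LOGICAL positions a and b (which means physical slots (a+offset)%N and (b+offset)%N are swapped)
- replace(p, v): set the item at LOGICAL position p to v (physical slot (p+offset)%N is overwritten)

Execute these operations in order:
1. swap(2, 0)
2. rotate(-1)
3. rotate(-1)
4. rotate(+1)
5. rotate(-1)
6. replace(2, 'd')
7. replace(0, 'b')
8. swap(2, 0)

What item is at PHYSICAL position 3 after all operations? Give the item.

After op 1 (swap(2, 0)): offset=0, physical=[C,B,A,D,E], logical=[C,B,A,D,E]
After op 2 (rotate(-1)): offset=4, physical=[C,B,A,D,E], logical=[E,C,B,A,D]
After op 3 (rotate(-1)): offset=3, physical=[C,B,A,D,E], logical=[D,E,C,B,A]
After op 4 (rotate(+1)): offset=4, physical=[C,B,A,D,E], logical=[E,C,B,A,D]
After op 5 (rotate(-1)): offset=3, physical=[C,B,A,D,E], logical=[D,E,C,B,A]
After op 6 (replace(2, 'd')): offset=3, physical=[d,B,A,D,E], logical=[D,E,d,B,A]
After op 7 (replace(0, 'b')): offset=3, physical=[d,B,A,b,E], logical=[b,E,d,B,A]
After op 8 (swap(2, 0)): offset=3, physical=[b,B,A,d,E], logical=[d,E,b,B,A]

Answer: d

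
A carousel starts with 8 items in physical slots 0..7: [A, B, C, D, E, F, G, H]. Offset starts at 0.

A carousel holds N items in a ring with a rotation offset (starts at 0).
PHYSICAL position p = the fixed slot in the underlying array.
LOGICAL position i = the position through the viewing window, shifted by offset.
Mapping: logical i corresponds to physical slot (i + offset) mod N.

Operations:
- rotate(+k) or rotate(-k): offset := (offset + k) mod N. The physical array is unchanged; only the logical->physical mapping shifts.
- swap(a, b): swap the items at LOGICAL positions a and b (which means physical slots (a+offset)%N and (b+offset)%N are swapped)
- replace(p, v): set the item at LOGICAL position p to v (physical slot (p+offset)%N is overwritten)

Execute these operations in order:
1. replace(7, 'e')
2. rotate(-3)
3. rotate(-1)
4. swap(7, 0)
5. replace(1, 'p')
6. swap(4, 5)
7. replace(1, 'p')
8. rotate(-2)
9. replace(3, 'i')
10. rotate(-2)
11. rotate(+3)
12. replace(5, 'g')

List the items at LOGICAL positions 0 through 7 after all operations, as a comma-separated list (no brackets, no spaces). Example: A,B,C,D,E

Answer: E,D,i,G,e,g,A,C

Derivation:
After op 1 (replace(7, 'e')): offset=0, physical=[A,B,C,D,E,F,G,e], logical=[A,B,C,D,E,F,G,e]
After op 2 (rotate(-3)): offset=5, physical=[A,B,C,D,E,F,G,e], logical=[F,G,e,A,B,C,D,E]
After op 3 (rotate(-1)): offset=4, physical=[A,B,C,D,E,F,G,e], logical=[E,F,G,e,A,B,C,D]
After op 4 (swap(7, 0)): offset=4, physical=[A,B,C,E,D,F,G,e], logical=[D,F,G,e,A,B,C,E]
After op 5 (replace(1, 'p')): offset=4, physical=[A,B,C,E,D,p,G,e], logical=[D,p,G,e,A,B,C,E]
After op 6 (swap(4, 5)): offset=4, physical=[B,A,C,E,D,p,G,e], logical=[D,p,G,e,B,A,C,E]
After op 7 (replace(1, 'p')): offset=4, physical=[B,A,C,E,D,p,G,e], logical=[D,p,G,e,B,A,C,E]
After op 8 (rotate(-2)): offset=2, physical=[B,A,C,E,D,p,G,e], logical=[C,E,D,p,G,e,B,A]
After op 9 (replace(3, 'i')): offset=2, physical=[B,A,C,E,D,i,G,e], logical=[C,E,D,i,G,e,B,A]
After op 10 (rotate(-2)): offset=0, physical=[B,A,C,E,D,i,G,e], logical=[B,A,C,E,D,i,G,e]
After op 11 (rotate(+3)): offset=3, physical=[B,A,C,E,D,i,G,e], logical=[E,D,i,G,e,B,A,C]
After op 12 (replace(5, 'g')): offset=3, physical=[g,A,C,E,D,i,G,e], logical=[E,D,i,G,e,g,A,C]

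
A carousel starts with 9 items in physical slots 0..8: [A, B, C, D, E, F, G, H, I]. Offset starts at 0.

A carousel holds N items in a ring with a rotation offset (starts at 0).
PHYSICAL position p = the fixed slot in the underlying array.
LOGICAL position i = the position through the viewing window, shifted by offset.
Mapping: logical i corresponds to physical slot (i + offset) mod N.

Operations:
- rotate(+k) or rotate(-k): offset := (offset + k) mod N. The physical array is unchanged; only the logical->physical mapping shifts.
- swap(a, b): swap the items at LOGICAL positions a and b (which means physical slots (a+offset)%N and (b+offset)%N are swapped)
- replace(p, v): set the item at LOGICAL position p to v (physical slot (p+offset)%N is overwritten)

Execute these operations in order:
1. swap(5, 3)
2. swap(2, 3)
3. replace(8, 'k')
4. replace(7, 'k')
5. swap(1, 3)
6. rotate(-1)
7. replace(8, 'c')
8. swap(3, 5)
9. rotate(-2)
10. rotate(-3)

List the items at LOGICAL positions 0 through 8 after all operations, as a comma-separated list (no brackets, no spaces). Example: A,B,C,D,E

Answer: B,F,D,G,c,k,A,C,E

Derivation:
After op 1 (swap(5, 3)): offset=0, physical=[A,B,C,F,E,D,G,H,I], logical=[A,B,C,F,E,D,G,H,I]
After op 2 (swap(2, 3)): offset=0, physical=[A,B,F,C,E,D,G,H,I], logical=[A,B,F,C,E,D,G,H,I]
After op 3 (replace(8, 'k')): offset=0, physical=[A,B,F,C,E,D,G,H,k], logical=[A,B,F,C,E,D,G,H,k]
After op 4 (replace(7, 'k')): offset=0, physical=[A,B,F,C,E,D,G,k,k], logical=[A,B,F,C,E,D,G,k,k]
After op 5 (swap(1, 3)): offset=0, physical=[A,C,F,B,E,D,G,k,k], logical=[A,C,F,B,E,D,G,k,k]
After op 6 (rotate(-1)): offset=8, physical=[A,C,F,B,E,D,G,k,k], logical=[k,A,C,F,B,E,D,G,k]
After op 7 (replace(8, 'c')): offset=8, physical=[A,C,F,B,E,D,G,c,k], logical=[k,A,C,F,B,E,D,G,c]
After op 8 (swap(3, 5)): offset=8, physical=[A,C,E,B,F,D,G,c,k], logical=[k,A,C,E,B,F,D,G,c]
After op 9 (rotate(-2)): offset=6, physical=[A,C,E,B,F,D,G,c,k], logical=[G,c,k,A,C,E,B,F,D]
After op 10 (rotate(-3)): offset=3, physical=[A,C,E,B,F,D,G,c,k], logical=[B,F,D,G,c,k,A,C,E]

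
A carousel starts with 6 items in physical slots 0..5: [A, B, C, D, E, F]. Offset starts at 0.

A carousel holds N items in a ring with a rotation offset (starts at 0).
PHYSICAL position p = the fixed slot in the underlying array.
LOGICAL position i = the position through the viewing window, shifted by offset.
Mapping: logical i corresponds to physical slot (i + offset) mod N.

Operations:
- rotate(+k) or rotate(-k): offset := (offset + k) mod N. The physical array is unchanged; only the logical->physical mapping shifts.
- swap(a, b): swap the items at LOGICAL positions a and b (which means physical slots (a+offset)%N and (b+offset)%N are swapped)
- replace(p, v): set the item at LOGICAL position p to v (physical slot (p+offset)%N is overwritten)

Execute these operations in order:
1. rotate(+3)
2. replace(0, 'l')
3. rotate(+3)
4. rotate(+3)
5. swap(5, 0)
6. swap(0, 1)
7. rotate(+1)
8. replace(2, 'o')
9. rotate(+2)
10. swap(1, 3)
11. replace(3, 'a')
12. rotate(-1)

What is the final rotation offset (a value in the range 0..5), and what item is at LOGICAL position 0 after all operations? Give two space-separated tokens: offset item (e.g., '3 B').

Answer: 5 F

Derivation:
After op 1 (rotate(+3)): offset=3, physical=[A,B,C,D,E,F], logical=[D,E,F,A,B,C]
After op 2 (replace(0, 'l')): offset=3, physical=[A,B,C,l,E,F], logical=[l,E,F,A,B,C]
After op 3 (rotate(+3)): offset=0, physical=[A,B,C,l,E,F], logical=[A,B,C,l,E,F]
After op 4 (rotate(+3)): offset=3, physical=[A,B,C,l,E,F], logical=[l,E,F,A,B,C]
After op 5 (swap(5, 0)): offset=3, physical=[A,B,l,C,E,F], logical=[C,E,F,A,B,l]
After op 6 (swap(0, 1)): offset=3, physical=[A,B,l,E,C,F], logical=[E,C,F,A,B,l]
After op 7 (rotate(+1)): offset=4, physical=[A,B,l,E,C,F], logical=[C,F,A,B,l,E]
After op 8 (replace(2, 'o')): offset=4, physical=[o,B,l,E,C,F], logical=[C,F,o,B,l,E]
After op 9 (rotate(+2)): offset=0, physical=[o,B,l,E,C,F], logical=[o,B,l,E,C,F]
After op 10 (swap(1, 3)): offset=0, physical=[o,E,l,B,C,F], logical=[o,E,l,B,C,F]
After op 11 (replace(3, 'a')): offset=0, physical=[o,E,l,a,C,F], logical=[o,E,l,a,C,F]
After op 12 (rotate(-1)): offset=5, physical=[o,E,l,a,C,F], logical=[F,o,E,l,a,C]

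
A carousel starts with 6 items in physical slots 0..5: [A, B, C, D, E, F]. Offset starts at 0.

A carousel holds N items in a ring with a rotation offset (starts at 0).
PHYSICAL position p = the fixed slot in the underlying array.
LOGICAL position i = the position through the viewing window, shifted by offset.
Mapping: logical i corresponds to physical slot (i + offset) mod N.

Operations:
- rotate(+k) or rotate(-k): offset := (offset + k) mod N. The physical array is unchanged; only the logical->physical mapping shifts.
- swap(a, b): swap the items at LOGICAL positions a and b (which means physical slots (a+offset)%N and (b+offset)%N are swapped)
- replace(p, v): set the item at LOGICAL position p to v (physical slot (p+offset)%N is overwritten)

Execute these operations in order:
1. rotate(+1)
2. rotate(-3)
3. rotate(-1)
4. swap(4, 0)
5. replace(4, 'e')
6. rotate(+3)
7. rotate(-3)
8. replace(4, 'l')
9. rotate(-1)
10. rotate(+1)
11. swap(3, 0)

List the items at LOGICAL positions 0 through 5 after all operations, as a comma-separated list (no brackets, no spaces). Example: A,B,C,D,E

Answer: A,E,F,B,l,C

Derivation:
After op 1 (rotate(+1)): offset=1, physical=[A,B,C,D,E,F], logical=[B,C,D,E,F,A]
After op 2 (rotate(-3)): offset=4, physical=[A,B,C,D,E,F], logical=[E,F,A,B,C,D]
After op 3 (rotate(-1)): offset=3, physical=[A,B,C,D,E,F], logical=[D,E,F,A,B,C]
After op 4 (swap(4, 0)): offset=3, physical=[A,D,C,B,E,F], logical=[B,E,F,A,D,C]
After op 5 (replace(4, 'e')): offset=3, physical=[A,e,C,B,E,F], logical=[B,E,F,A,e,C]
After op 6 (rotate(+3)): offset=0, physical=[A,e,C,B,E,F], logical=[A,e,C,B,E,F]
After op 7 (rotate(-3)): offset=3, physical=[A,e,C,B,E,F], logical=[B,E,F,A,e,C]
After op 8 (replace(4, 'l')): offset=3, physical=[A,l,C,B,E,F], logical=[B,E,F,A,l,C]
After op 9 (rotate(-1)): offset=2, physical=[A,l,C,B,E,F], logical=[C,B,E,F,A,l]
After op 10 (rotate(+1)): offset=3, physical=[A,l,C,B,E,F], logical=[B,E,F,A,l,C]
After op 11 (swap(3, 0)): offset=3, physical=[B,l,C,A,E,F], logical=[A,E,F,B,l,C]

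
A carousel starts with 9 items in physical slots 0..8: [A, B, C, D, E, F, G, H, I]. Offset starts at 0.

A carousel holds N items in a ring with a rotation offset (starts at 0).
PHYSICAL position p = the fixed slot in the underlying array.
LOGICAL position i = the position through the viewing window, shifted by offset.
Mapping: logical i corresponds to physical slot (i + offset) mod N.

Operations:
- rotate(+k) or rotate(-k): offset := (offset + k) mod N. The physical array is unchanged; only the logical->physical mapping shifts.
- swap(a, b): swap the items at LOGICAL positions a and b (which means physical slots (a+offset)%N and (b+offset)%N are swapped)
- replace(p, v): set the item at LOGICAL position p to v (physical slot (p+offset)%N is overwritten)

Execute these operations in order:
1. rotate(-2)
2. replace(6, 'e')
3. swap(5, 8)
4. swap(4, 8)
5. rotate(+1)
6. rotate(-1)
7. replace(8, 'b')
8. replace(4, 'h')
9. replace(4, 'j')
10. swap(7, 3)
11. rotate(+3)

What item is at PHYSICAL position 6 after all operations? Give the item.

After op 1 (rotate(-2)): offset=7, physical=[A,B,C,D,E,F,G,H,I], logical=[H,I,A,B,C,D,E,F,G]
After op 2 (replace(6, 'e')): offset=7, physical=[A,B,C,D,e,F,G,H,I], logical=[H,I,A,B,C,D,e,F,G]
After op 3 (swap(5, 8)): offset=7, physical=[A,B,C,G,e,F,D,H,I], logical=[H,I,A,B,C,G,e,F,D]
After op 4 (swap(4, 8)): offset=7, physical=[A,B,D,G,e,F,C,H,I], logical=[H,I,A,B,D,G,e,F,C]
After op 5 (rotate(+1)): offset=8, physical=[A,B,D,G,e,F,C,H,I], logical=[I,A,B,D,G,e,F,C,H]
After op 6 (rotate(-1)): offset=7, physical=[A,B,D,G,e,F,C,H,I], logical=[H,I,A,B,D,G,e,F,C]
After op 7 (replace(8, 'b')): offset=7, physical=[A,B,D,G,e,F,b,H,I], logical=[H,I,A,B,D,G,e,F,b]
After op 8 (replace(4, 'h')): offset=7, physical=[A,B,h,G,e,F,b,H,I], logical=[H,I,A,B,h,G,e,F,b]
After op 9 (replace(4, 'j')): offset=7, physical=[A,B,j,G,e,F,b,H,I], logical=[H,I,A,B,j,G,e,F,b]
After op 10 (swap(7, 3)): offset=7, physical=[A,F,j,G,e,B,b,H,I], logical=[H,I,A,F,j,G,e,B,b]
After op 11 (rotate(+3)): offset=1, physical=[A,F,j,G,e,B,b,H,I], logical=[F,j,G,e,B,b,H,I,A]

Answer: b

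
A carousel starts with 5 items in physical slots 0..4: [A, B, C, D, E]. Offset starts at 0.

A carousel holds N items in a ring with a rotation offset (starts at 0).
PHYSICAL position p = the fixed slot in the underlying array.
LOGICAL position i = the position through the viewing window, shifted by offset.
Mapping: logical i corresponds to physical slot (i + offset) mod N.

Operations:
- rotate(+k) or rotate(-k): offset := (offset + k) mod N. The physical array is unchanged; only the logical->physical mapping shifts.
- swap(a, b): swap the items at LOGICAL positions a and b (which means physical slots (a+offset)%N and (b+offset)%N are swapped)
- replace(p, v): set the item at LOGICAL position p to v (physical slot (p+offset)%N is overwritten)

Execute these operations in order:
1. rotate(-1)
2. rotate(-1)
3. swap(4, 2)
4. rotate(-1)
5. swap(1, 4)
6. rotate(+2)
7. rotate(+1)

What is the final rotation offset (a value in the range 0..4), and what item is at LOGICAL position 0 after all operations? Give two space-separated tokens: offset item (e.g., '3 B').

After op 1 (rotate(-1)): offset=4, physical=[A,B,C,D,E], logical=[E,A,B,C,D]
After op 2 (rotate(-1)): offset=3, physical=[A,B,C,D,E], logical=[D,E,A,B,C]
After op 3 (swap(4, 2)): offset=3, physical=[C,B,A,D,E], logical=[D,E,C,B,A]
After op 4 (rotate(-1)): offset=2, physical=[C,B,A,D,E], logical=[A,D,E,C,B]
After op 5 (swap(1, 4)): offset=2, physical=[C,D,A,B,E], logical=[A,B,E,C,D]
After op 6 (rotate(+2)): offset=4, physical=[C,D,A,B,E], logical=[E,C,D,A,B]
After op 7 (rotate(+1)): offset=0, physical=[C,D,A,B,E], logical=[C,D,A,B,E]

Answer: 0 C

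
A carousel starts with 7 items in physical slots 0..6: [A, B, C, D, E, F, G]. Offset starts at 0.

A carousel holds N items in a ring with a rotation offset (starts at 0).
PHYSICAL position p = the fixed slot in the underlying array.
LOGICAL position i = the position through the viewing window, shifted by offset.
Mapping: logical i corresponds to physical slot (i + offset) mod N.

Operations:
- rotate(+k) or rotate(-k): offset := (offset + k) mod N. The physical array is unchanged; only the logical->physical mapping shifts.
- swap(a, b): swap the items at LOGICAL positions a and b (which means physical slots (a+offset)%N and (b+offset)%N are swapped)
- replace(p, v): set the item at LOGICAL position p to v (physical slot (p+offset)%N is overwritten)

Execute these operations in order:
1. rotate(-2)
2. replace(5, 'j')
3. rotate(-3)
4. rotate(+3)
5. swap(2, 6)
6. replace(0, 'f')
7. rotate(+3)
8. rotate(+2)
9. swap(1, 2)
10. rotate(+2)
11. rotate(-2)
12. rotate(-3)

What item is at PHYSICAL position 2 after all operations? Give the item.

Answer: C

Derivation:
After op 1 (rotate(-2)): offset=5, physical=[A,B,C,D,E,F,G], logical=[F,G,A,B,C,D,E]
After op 2 (replace(5, 'j')): offset=5, physical=[A,B,C,j,E,F,G], logical=[F,G,A,B,C,j,E]
After op 3 (rotate(-3)): offset=2, physical=[A,B,C,j,E,F,G], logical=[C,j,E,F,G,A,B]
After op 4 (rotate(+3)): offset=5, physical=[A,B,C,j,E,F,G], logical=[F,G,A,B,C,j,E]
After op 5 (swap(2, 6)): offset=5, physical=[E,B,C,j,A,F,G], logical=[F,G,E,B,C,j,A]
After op 6 (replace(0, 'f')): offset=5, physical=[E,B,C,j,A,f,G], logical=[f,G,E,B,C,j,A]
After op 7 (rotate(+3)): offset=1, physical=[E,B,C,j,A,f,G], logical=[B,C,j,A,f,G,E]
After op 8 (rotate(+2)): offset=3, physical=[E,B,C,j,A,f,G], logical=[j,A,f,G,E,B,C]
After op 9 (swap(1, 2)): offset=3, physical=[E,B,C,j,f,A,G], logical=[j,f,A,G,E,B,C]
After op 10 (rotate(+2)): offset=5, physical=[E,B,C,j,f,A,G], logical=[A,G,E,B,C,j,f]
After op 11 (rotate(-2)): offset=3, physical=[E,B,C,j,f,A,G], logical=[j,f,A,G,E,B,C]
After op 12 (rotate(-3)): offset=0, physical=[E,B,C,j,f,A,G], logical=[E,B,C,j,f,A,G]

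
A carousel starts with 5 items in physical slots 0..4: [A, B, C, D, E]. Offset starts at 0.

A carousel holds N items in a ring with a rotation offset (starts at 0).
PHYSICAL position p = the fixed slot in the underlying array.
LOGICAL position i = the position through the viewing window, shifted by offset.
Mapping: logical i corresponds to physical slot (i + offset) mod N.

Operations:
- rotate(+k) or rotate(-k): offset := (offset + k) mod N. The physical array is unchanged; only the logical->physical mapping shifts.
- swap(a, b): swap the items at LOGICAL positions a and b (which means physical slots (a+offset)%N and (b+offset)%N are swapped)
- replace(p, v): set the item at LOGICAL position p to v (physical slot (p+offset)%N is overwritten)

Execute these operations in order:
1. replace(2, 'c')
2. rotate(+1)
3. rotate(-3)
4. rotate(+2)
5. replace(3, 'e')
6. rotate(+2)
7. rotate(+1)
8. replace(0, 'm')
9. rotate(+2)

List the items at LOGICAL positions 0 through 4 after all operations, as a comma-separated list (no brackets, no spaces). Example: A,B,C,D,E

Answer: A,B,c,m,E

Derivation:
After op 1 (replace(2, 'c')): offset=0, physical=[A,B,c,D,E], logical=[A,B,c,D,E]
After op 2 (rotate(+1)): offset=1, physical=[A,B,c,D,E], logical=[B,c,D,E,A]
After op 3 (rotate(-3)): offset=3, physical=[A,B,c,D,E], logical=[D,E,A,B,c]
After op 4 (rotate(+2)): offset=0, physical=[A,B,c,D,E], logical=[A,B,c,D,E]
After op 5 (replace(3, 'e')): offset=0, physical=[A,B,c,e,E], logical=[A,B,c,e,E]
After op 6 (rotate(+2)): offset=2, physical=[A,B,c,e,E], logical=[c,e,E,A,B]
After op 7 (rotate(+1)): offset=3, physical=[A,B,c,e,E], logical=[e,E,A,B,c]
After op 8 (replace(0, 'm')): offset=3, physical=[A,B,c,m,E], logical=[m,E,A,B,c]
After op 9 (rotate(+2)): offset=0, physical=[A,B,c,m,E], logical=[A,B,c,m,E]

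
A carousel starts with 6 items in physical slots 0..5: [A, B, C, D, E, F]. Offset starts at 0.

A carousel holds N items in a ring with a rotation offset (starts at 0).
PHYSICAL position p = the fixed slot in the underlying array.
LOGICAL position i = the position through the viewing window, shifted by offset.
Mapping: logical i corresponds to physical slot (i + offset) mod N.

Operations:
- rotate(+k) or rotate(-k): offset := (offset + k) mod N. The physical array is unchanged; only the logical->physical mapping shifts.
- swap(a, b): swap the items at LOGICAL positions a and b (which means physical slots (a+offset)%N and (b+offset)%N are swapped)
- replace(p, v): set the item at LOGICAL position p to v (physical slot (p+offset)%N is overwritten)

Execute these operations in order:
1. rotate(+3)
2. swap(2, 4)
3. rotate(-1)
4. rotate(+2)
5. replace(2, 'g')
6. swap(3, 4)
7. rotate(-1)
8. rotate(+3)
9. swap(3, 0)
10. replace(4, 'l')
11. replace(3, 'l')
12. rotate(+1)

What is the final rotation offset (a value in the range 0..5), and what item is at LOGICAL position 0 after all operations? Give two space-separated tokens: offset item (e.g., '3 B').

After op 1 (rotate(+3)): offset=3, physical=[A,B,C,D,E,F], logical=[D,E,F,A,B,C]
After op 2 (swap(2, 4)): offset=3, physical=[A,F,C,D,E,B], logical=[D,E,B,A,F,C]
After op 3 (rotate(-1)): offset=2, physical=[A,F,C,D,E,B], logical=[C,D,E,B,A,F]
After op 4 (rotate(+2)): offset=4, physical=[A,F,C,D,E,B], logical=[E,B,A,F,C,D]
After op 5 (replace(2, 'g')): offset=4, physical=[g,F,C,D,E,B], logical=[E,B,g,F,C,D]
After op 6 (swap(3, 4)): offset=4, physical=[g,C,F,D,E,B], logical=[E,B,g,C,F,D]
After op 7 (rotate(-1)): offset=3, physical=[g,C,F,D,E,B], logical=[D,E,B,g,C,F]
After op 8 (rotate(+3)): offset=0, physical=[g,C,F,D,E,B], logical=[g,C,F,D,E,B]
After op 9 (swap(3, 0)): offset=0, physical=[D,C,F,g,E,B], logical=[D,C,F,g,E,B]
After op 10 (replace(4, 'l')): offset=0, physical=[D,C,F,g,l,B], logical=[D,C,F,g,l,B]
After op 11 (replace(3, 'l')): offset=0, physical=[D,C,F,l,l,B], logical=[D,C,F,l,l,B]
After op 12 (rotate(+1)): offset=1, physical=[D,C,F,l,l,B], logical=[C,F,l,l,B,D]

Answer: 1 C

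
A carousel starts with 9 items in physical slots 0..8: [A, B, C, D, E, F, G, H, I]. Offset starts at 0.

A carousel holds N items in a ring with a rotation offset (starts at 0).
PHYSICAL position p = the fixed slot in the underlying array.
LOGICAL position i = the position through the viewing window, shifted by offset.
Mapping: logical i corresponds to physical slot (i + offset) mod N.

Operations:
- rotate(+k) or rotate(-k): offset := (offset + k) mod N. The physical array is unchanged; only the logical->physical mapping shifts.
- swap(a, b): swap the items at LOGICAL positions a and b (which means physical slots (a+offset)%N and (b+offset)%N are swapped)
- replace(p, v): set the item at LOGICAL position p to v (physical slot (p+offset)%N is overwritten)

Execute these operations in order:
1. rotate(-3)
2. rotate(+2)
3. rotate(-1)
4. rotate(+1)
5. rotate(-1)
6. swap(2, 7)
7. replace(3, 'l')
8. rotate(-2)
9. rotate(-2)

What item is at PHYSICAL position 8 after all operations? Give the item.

Answer: I

Derivation:
After op 1 (rotate(-3)): offset=6, physical=[A,B,C,D,E,F,G,H,I], logical=[G,H,I,A,B,C,D,E,F]
After op 2 (rotate(+2)): offset=8, physical=[A,B,C,D,E,F,G,H,I], logical=[I,A,B,C,D,E,F,G,H]
After op 3 (rotate(-1)): offset=7, physical=[A,B,C,D,E,F,G,H,I], logical=[H,I,A,B,C,D,E,F,G]
After op 4 (rotate(+1)): offset=8, physical=[A,B,C,D,E,F,G,H,I], logical=[I,A,B,C,D,E,F,G,H]
After op 5 (rotate(-1)): offset=7, physical=[A,B,C,D,E,F,G,H,I], logical=[H,I,A,B,C,D,E,F,G]
After op 6 (swap(2, 7)): offset=7, physical=[F,B,C,D,E,A,G,H,I], logical=[H,I,F,B,C,D,E,A,G]
After op 7 (replace(3, 'l')): offset=7, physical=[F,l,C,D,E,A,G,H,I], logical=[H,I,F,l,C,D,E,A,G]
After op 8 (rotate(-2)): offset=5, physical=[F,l,C,D,E,A,G,H,I], logical=[A,G,H,I,F,l,C,D,E]
After op 9 (rotate(-2)): offset=3, physical=[F,l,C,D,E,A,G,H,I], logical=[D,E,A,G,H,I,F,l,C]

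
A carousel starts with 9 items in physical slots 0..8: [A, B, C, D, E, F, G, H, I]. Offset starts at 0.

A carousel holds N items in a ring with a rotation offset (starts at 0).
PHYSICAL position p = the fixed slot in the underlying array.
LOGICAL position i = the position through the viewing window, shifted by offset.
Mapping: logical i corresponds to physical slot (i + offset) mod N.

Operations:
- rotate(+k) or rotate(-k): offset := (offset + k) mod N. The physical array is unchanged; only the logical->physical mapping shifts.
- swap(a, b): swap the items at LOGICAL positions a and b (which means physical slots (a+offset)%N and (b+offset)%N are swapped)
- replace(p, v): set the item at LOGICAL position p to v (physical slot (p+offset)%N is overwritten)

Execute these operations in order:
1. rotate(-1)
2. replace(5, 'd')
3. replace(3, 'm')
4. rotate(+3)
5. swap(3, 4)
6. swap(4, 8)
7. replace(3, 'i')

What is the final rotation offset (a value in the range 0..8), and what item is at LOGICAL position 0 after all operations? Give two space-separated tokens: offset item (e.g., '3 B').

Answer: 2 m

Derivation:
After op 1 (rotate(-1)): offset=8, physical=[A,B,C,D,E,F,G,H,I], logical=[I,A,B,C,D,E,F,G,H]
After op 2 (replace(5, 'd')): offset=8, physical=[A,B,C,D,d,F,G,H,I], logical=[I,A,B,C,D,d,F,G,H]
After op 3 (replace(3, 'm')): offset=8, physical=[A,B,m,D,d,F,G,H,I], logical=[I,A,B,m,D,d,F,G,H]
After op 4 (rotate(+3)): offset=2, physical=[A,B,m,D,d,F,G,H,I], logical=[m,D,d,F,G,H,I,A,B]
After op 5 (swap(3, 4)): offset=2, physical=[A,B,m,D,d,G,F,H,I], logical=[m,D,d,G,F,H,I,A,B]
After op 6 (swap(4, 8)): offset=2, physical=[A,F,m,D,d,G,B,H,I], logical=[m,D,d,G,B,H,I,A,F]
After op 7 (replace(3, 'i')): offset=2, physical=[A,F,m,D,d,i,B,H,I], logical=[m,D,d,i,B,H,I,A,F]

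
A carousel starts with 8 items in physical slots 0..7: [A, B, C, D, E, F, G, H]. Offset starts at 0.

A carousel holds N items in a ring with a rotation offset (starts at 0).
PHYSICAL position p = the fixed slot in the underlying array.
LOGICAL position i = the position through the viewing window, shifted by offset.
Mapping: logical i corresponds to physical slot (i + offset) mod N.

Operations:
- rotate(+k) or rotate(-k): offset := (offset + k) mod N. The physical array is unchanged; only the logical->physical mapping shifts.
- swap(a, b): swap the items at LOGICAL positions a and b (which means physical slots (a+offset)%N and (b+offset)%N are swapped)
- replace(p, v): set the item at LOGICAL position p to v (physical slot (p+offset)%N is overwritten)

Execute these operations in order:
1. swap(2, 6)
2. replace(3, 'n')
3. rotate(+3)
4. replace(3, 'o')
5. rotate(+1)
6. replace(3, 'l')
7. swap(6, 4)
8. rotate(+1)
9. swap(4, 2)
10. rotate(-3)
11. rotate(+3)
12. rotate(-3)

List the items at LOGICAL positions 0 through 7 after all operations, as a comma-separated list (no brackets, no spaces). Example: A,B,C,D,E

After op 1 (swap(2, 6)): offset=0, physical=[A,B,G,D,E,F,C,H], logical=[A,B,G,D,E,F,C,H]
After op 2 (replace(3, 'n')): offset=0, physical=[A,B,G,n,E,F,C,H], logical=[A,B,G,n,E,F,C,H]
After op 3 (rotate(+3)): offset=3, physical=[A,B,G,n,E,F,C,H], logical=[n,E,F,C,H,A,B,G]
After op 4 (replace(3, 'o')): offset=3, physical=[A,B,G,n,E,F,o,H], logical=[n,E,F,o,H,A,B,G]
After op 5 (rotate(+1)): offset=4, physical=[A,B,G,n,E,F,o,H], logical=[E,F,o,H,A,B,G,n]
After op 6 (replace(3, 'l')): offset=4, physical=[A,B,G,n,E,F,o,l], logical=[E,F,o,l,A,B,G,n]
After op 7 (swap(6, 4)): offset=4, physical=[G,B,A,n,E,F,o,l], logical=[E,F,o,l,G,B,A,n]
After op 8 (rotate(+1)): offset=5, physical=[G,B,A,n,E,F,o,l], logical=[F,o,l,G,B,A,n,E]
After op 9 (swap(4, 2)): offset=5, physical=[G,l,A,n,E,F,o,B], logical=[F,o,B,G,l,A,n,E]
After op 10 (rotate(-3)): offset=2, physical=[G,l,A,n,E,F,o,B], logical=[A,n,E,F,o,B,G,l]
After op 11 (rotate(+3)): offset=5, physical=[G,l,A,n,E,F,o,B], logical=[F,o,B,G,l,A,n,E]
After op 12 (rotate(-3)): offset=2, physical=[G,l,A,n,E,F,o,B], logical=[A,n,E,F,o,B,G,l]

Answer: A,n,E,F,o,B,G,l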